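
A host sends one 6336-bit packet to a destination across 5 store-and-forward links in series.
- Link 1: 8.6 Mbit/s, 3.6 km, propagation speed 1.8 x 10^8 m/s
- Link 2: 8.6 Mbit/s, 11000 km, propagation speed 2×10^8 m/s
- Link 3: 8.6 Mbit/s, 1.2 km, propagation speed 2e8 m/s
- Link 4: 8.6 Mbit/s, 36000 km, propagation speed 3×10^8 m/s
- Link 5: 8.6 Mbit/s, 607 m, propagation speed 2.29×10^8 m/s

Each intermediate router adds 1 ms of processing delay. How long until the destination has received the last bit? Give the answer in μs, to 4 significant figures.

Transmission delay per hop = L/R = 6336/8600000 = 736.744 μs; 5 hops → 3683.72 μs.
Propagation delays (d/s per hop): 20, 55000, 6, 120000, 2.65066 μs; sum = 175029 μs.
Processing at 4 router(s): 4 × 1 ms = 4000 μs.
End-to-end = 182700 μs.

182700 μs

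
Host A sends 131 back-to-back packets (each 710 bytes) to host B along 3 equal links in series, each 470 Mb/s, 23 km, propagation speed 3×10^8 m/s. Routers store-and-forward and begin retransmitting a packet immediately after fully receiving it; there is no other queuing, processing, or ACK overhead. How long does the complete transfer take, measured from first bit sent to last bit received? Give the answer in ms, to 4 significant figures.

Per-hop transmission t_tx = L/R = 5680/470000000 = 0.0120851 ms.
Per-hop propagation t_prop = 23000/300000000 = 0.0766667 ms.
Pipeline fill: first packet needs 3·t_tx to clear all hops; remaining 130 packets each add one t_tx.
Total = (3+131-1)·t_tx + 3·t_prop = 133·0.0120851 + 3·0.0766667 = 1.837 ms.

1.837 ms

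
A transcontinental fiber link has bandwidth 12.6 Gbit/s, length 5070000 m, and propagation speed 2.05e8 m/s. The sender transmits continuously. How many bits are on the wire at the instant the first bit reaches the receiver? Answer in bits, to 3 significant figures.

Propagation delay = 5070000 / 2.05e+08 = 0.0247317 s.
BDP = R × t_prop = 12600000000 × 0.0247317 = 311620000 bits.

312000000 bits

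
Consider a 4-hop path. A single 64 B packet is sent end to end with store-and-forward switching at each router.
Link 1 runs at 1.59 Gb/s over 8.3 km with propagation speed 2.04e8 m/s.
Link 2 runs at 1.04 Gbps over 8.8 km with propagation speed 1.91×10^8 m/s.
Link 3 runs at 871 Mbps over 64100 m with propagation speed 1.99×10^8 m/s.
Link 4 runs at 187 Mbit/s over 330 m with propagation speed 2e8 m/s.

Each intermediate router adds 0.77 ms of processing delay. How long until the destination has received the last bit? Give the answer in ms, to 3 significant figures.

L = 64 × 8 = 512 bits.
Transmission delays (L/R per hop): 0.000322013, 0.000492308, 0.00058783, 0.00273797 ms; sum = 0.00414012 ms.
Propagation delays (d/s per hop): 0.0406863, 0.0460733, 0.322111, 0.00165 ms; sum = 0.41052 ms.
Processing at 3 router(s): 3 × 0.77 ms = 2.31 ms.
End-to-end = 2.72 ms.

2.72 ms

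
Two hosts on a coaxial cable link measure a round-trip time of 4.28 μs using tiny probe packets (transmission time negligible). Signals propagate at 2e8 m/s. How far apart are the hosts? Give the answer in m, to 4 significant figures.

428.0 m

One-way propagation = RTT/2 = 2.14 μs.
d = s × t = 200000000 × 2.14e-06 = 428.0 m.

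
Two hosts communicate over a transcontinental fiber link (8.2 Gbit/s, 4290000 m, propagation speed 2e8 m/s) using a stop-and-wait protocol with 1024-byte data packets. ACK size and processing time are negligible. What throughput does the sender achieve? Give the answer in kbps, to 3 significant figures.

t_tx = L/R = 8192/8.2e+09 = 9.99024e-07 s.
t_prop = 4290000/200000000 = 0.02145 s; RTT = 0.0429 s.
Cycle = t_tx + RTT = 0.042901 s.
Throughput = L / cycle = 8192 / 0.042901 = 191 kbps.

191 kbps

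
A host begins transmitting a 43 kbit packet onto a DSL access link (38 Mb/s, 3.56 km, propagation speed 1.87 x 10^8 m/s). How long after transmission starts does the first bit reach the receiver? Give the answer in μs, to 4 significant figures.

19.04 μs

First bit experiences only propagation delay: d/s = 3560/187000000 = 19.04 μs.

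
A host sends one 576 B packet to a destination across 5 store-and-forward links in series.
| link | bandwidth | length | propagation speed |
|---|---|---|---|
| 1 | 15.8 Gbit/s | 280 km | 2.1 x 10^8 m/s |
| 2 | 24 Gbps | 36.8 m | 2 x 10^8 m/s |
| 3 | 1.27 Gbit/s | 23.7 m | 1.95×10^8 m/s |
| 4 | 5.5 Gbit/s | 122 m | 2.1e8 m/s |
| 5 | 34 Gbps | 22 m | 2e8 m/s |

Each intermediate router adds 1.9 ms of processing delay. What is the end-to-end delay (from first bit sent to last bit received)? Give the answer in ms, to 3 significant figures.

8.94 ms

L = 576 × 8 = 4608 bits.
Transmission delays (L/R per hop): 0.000291646, 0.000192, 0.00362835, 0.000837818, 0.000135529 ms; sum = 0.00508534 ms.
Propagation delays (d/s per hop): 1.33333, 0.000184, 0.000121538, 0.000580952, 0.00011 ms; sum = 1.33433 ms.
Processing at 4 router(s): 4 × 1.9 ms = 7.6 ms.
End-to-end = 8.94 ms.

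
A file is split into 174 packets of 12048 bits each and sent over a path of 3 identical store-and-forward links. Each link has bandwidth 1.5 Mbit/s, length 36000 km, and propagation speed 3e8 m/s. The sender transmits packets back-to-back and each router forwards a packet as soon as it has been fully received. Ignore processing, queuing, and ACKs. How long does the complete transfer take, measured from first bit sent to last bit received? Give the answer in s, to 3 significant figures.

1.77 s

Per-hop transmission t_tx = L/R = 12048/1500000 = 0.008032 s.
Per-hop propagation t_prop = 36000000/300000000 = 0.12 s.
Pipeline fill: first packet needs 3·t_tx to clear all hops; remaining 173 packets each add one t_tx.
Total = (3+174-1)·t_tx + 3·t_prop = 176·0.008032 + 3·0.12 = 1.77 s.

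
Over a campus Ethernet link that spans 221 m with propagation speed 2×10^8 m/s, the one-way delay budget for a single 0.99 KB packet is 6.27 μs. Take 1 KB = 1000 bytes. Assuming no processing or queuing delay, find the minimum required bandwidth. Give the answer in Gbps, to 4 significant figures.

L = 7920 bits.
Propagation delay = 221 / 200000000 = 1.105 μs.
Transmission budget = 6.27 − 1.105 = 5.165 μs.
R ≥ L / t_tx = 7920 bits / 5.165e-06 s = 1.533 Gbps.

1.533 Gbps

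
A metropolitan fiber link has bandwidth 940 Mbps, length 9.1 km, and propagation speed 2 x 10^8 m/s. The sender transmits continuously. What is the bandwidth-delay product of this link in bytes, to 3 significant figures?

Propagation delay = 9100 / 200000000 = 4.55e-05 s.
BDP = R × t_prop = 940000000 × 4.55e-05 = 42770 bits.
In bytes: 42770/8 = 5350 bytes.

5350 bytes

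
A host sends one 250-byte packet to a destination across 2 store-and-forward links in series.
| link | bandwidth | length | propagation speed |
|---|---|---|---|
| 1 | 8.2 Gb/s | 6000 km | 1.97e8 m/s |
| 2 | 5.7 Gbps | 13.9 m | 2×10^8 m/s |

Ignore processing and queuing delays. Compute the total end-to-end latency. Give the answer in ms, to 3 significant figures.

L = 250 × 8 = 2000 bits.
Transmission delays (L/R per hop): 0.000243902, 0.000350877 ms; sum = 0.00059478 ms.
Propagation delays (d/s per hop): 30.4569, 6.95e-05 ms; sum = 30.4569 ms.
End-to-end = 30.5 ms.

30.5 ms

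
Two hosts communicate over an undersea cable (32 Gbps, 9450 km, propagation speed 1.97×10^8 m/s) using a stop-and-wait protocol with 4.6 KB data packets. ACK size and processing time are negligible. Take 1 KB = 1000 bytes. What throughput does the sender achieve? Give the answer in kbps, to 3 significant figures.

t_tx = L/R = 36800/32000000000 = 1.15e-06 s.
t_prop = 9450000/197000000 = 0.0479695 s; RTT = 0.0959391 s.
Cycle = t_tx + RTT = 0.0959402 s.
Throughput = L / cycle = 36800 / 0.0959402 = 384 kbps.

384 kbps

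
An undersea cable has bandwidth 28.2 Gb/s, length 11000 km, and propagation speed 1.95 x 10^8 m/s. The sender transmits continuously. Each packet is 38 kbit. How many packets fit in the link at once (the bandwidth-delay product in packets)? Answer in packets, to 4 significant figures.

Propagation delay = 11000000 / 195000000 = 0.0564103 s.
BDP = R × t_prop = 28200000000 × 0.0564103 = 1590770000 bits.
In packets of 38000 bits: 41860 packets.

41860 packets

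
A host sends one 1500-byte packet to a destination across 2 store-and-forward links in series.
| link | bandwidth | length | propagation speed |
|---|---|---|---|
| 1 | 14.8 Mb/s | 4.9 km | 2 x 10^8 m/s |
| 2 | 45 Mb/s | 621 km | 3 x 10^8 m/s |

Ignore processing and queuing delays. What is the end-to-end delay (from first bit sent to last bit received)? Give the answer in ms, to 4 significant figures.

3.172 ms

L = 1500 × 8 = 12000 bits.
Transmission delays (L/R per hop): 0.810811, 0.266667 ms; sum = 1.07748 ms.
Propagation delays (d/s per hop): 0.0245, 2.07 ms; sum = 2.0945 ms.
End-to-end = 3.172 ms.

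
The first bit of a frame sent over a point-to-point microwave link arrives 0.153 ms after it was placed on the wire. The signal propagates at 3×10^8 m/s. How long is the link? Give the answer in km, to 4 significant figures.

d = s × t_prop = 300000000 × 0.000153 = 45.90 km.

45.90 km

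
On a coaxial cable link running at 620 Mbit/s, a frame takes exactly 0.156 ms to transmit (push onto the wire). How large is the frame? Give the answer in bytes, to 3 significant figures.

L = R × t_tx = 620000000 b/s × 0.000156 s = 96720 bits.
In bytes: 96720 / 8 = 12100 bytes.

12100 bytes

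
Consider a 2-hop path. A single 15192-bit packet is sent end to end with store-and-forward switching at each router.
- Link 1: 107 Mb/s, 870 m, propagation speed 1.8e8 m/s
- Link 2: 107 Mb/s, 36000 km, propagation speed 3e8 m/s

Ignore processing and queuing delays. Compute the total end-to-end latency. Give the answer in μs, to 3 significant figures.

120000 μs

Transmission delay per hop = L/R = 15192/107000000 = 141.981 μs; 2 hops → 283.963 μs.
Propagation delays (d/s per hop): 4.83333, 120000 μs; sum = 120005 μs.
End-to-end = 120000 μs.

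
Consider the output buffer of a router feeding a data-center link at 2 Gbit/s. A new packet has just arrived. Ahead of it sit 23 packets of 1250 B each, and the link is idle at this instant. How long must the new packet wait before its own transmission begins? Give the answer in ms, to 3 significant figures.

Each queued packet: L/R = 10000/2000000000 = 0.005 ms.
23 queued → 0.115 ms.
Queuing delay = 0.115 ms.

0.115 ms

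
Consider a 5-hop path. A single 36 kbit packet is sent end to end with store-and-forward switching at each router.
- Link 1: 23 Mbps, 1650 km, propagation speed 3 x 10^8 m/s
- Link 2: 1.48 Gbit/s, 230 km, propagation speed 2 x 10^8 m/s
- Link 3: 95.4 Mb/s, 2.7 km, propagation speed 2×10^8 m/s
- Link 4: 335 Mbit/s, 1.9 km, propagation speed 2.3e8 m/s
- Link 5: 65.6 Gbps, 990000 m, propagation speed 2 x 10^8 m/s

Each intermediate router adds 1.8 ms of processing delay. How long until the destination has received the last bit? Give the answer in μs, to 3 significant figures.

L = 36000 bits.
Transmission delays (L/R per hop): 1565.22, 24.3243, 377.358, 107.463, 0.54878 μs; sum = 2074.91 μs.
Propagation delays (d/s per hop): 5500, 1150, 13.5, 8.26087, 4950 μs; sum = 11621.8 μs.
Processing at 4 router(s): 4 × 1.8 ms = 7200 μs.
End-to-end = 20900 μs.

20900 μs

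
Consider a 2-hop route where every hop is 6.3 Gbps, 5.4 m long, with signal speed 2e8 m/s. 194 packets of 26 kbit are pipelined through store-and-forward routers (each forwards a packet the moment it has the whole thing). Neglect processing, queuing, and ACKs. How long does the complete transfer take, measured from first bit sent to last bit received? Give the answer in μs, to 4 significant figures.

Per-hop transmission t_tx = L/R = 26000/6300000000 = 4.12698 μs.
Per-hop propagation t_prop = 5.4/200000000 = 0.027 μs.
Pipeline fill: first packet needs 2·t_tx to clear all hops; remaining 193 packets each add one t_tx.
Total = (2+194-1)·t_tx + 2·t_prop = 195·4.12698 + 2·0.027 = 804.8 μs.

804.8 μs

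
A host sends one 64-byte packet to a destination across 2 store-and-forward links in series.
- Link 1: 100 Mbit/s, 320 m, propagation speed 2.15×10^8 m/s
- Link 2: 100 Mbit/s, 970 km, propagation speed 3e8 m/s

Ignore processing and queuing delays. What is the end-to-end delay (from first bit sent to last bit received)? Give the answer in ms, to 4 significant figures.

3.245 ms

L = 64 × 8 = 512 bits.
Transmission delay per hop = L/R = 512/100000000 = 0.00512 ms; 2 hops → 0.01024 ms.
Propagation delays (d/s per hop): 0.00148837, 3.23333 ms; sum = 3.23482 ms.
End-to-end = 3.245 ms.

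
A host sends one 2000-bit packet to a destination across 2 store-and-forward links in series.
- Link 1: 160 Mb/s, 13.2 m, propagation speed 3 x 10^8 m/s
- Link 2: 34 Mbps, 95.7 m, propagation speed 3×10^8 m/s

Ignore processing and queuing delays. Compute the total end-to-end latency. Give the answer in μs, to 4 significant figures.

71.69 μs

Transmission delays (L/R per hop): 12.5, 58.8235 μs; sum = 71.3235 μs.
Propagation delays (d/s per hop): 0.044, 0.319 μs; sum = 0.363 μs.
End-to-end = 71.69 μs.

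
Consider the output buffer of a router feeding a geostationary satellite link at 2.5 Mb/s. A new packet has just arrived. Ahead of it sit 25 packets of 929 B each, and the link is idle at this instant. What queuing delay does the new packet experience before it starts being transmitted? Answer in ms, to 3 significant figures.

74.3 ms

Each queued packet: L/R = 7432/2500000 = 2.9728 ms.
25 queued → 74.32 ms.
Queuing delay = 74.3 ms.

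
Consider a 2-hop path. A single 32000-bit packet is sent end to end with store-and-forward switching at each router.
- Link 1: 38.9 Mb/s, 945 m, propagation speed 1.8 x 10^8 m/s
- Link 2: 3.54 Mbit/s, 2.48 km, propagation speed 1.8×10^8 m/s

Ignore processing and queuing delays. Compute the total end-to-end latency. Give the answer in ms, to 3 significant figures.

Transmission delays (L/R per hop): 0.822622, 9.03955 ms; sum = 9.86217 ms.
Propagation delays (d/s per hop): 0.00525, 0.0137778 ms; sum = 0.0190278 ms.
End-to-end = 9.88 ms.

9.88 ms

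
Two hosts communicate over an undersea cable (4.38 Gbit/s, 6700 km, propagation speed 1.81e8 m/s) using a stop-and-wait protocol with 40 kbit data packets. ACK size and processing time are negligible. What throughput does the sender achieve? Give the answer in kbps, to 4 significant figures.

t_tx = L/R = 40000/4380000000 = 9.13242e-06 s.
t_prop = 6700000/181000000 = 0.0370166 s; RTT = 0.0740331 s.
Cycle = t_tx + RTT = 0.0740423 s.
Throughput = L / cycle = 40000 / 0.0740423 = 540.2 kbps.

540.2 kbps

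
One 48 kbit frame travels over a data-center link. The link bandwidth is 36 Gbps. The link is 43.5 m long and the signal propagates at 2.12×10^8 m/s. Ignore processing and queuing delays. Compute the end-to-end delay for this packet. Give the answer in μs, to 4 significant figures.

L = 48000 bits.
Transmission delay = L/R = 48000 / 36000000000 = 1.33333 μs.
Propagation delay = d/s = 43.5 m / 212000000 m/s = 0.205189 μs.
Total = 1.539 μs.

1.539 μs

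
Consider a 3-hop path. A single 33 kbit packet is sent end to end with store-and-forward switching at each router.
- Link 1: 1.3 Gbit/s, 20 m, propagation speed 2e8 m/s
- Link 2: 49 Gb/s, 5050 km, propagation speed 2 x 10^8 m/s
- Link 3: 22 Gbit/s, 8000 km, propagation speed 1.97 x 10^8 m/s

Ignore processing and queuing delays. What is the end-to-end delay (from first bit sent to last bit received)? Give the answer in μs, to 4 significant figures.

L = 33000 bits.
Transmission delays (L/R per hop): 25.3846, 0.673469, 1.5 μs; sum = 27.5581 μs.
Propagation delays (d/s per hop): 0.1, 25250, 40609.1 μs; sum = 65859.2 μs.
End-to-end = 65890 μs.

65890 μs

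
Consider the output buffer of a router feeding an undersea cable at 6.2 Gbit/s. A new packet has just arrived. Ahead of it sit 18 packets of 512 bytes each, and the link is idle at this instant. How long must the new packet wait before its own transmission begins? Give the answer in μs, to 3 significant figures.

11.9 μs

Each queued packet: L/R = 4096/6200000000 = 0.660645 μs.
18 queued → 11.8916 μs.
Queuing delay = 11.9 μs.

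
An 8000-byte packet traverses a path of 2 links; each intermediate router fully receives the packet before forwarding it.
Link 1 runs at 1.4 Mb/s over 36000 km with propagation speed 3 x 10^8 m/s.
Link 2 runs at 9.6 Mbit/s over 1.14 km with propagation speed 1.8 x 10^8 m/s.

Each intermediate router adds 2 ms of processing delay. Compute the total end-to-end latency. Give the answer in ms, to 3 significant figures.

174 ms

L = 8000 × 8 = 64000 bits.
Transmission delays (L/R per hop): 45.7143, 6.66667 ms; sum = 52.381 ms.
Propagation delays (d/s per hop): 120, 0.00633333 ms; sum = 120.006 ms.
Processing at 1 router(s): 1 × 2 ms = 2 ms.
End-to-end = 174 ms.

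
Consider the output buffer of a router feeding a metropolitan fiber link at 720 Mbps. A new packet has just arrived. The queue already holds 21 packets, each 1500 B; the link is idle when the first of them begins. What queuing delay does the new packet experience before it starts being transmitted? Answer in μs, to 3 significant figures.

Each queued packet: L/R = 12000/720000000 = 16.6667 μs.
21 queued → 350 μs.
Queuing delay = 350 μs.

350 μs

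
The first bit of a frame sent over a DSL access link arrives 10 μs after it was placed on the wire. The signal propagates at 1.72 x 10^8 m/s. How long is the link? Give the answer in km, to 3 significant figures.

d = s × t_prop = 172000000 × 1e-05 = 1.72 km.

1.72 km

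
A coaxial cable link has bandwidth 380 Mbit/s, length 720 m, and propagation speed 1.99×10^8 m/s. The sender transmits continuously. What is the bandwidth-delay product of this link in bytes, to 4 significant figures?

171.9 bytes

Propagation delay = 720 / 199000000 = 3.61809e-06 s.
BDP = R × t_prop = 380000000 × 3.61809e-06 = 1374.87 bits.
In bytes: 1374.87/8 = 171.9 bytes.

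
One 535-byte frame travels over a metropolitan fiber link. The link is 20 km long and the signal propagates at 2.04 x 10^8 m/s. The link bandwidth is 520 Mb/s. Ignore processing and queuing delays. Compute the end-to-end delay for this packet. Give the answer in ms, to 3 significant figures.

0.106 ms

L = 535 × 8 = 4280 bits.
Transmission delay = L/R = 4280 / 520000000 = 0.00823077 ms.
Propagation delay = d/s = 20000 m / 204000000 m/s = 0.0980392 ms.
Total = 0.106 ms.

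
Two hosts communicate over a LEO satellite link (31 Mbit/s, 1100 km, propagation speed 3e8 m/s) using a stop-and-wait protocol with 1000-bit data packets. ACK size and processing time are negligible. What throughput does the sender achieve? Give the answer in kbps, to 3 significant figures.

136 kbps

t_tx = L/R = 1000/31000000 = 3.22581e-05 s.
t_prop = 1100000/300000000 = 0.00366667 s; RTT = 0.00733333 s.
Cycle = t_tx + RTT = 0.00736559 s.
Throughput = L / cycle = 1000 / 0.00736559 = 136 kbps.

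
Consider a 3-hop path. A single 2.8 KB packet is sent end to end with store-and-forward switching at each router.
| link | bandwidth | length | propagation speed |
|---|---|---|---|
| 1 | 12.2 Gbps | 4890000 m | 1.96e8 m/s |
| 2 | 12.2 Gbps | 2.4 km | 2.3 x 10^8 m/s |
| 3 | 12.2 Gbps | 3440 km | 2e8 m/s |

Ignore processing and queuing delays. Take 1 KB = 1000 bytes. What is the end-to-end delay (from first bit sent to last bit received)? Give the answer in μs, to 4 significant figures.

42160 μs

L = 22400 bits.
Transmission delay per hop = L/R = 22400/12200000000 = 1.83607 μs; 3 hops → 5.5082 μs.
Propagation delays (d/s per hop): 24949, 10.4348, 17200 μs; sum = 42159.4 μs.
End-to-end = 42160 μs.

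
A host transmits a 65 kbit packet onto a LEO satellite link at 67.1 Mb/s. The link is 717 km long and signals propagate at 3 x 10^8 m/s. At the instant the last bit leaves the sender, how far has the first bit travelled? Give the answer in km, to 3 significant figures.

291 km

t_tx = L/R = 65000/6.71e+07 = 0.000968703 s.
Distance = s × t_tx = 300000000 × 0.000968703 = 291 km.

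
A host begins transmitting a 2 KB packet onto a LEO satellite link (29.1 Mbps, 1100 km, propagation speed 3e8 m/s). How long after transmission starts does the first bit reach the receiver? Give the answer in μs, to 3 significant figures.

3670 μs

First bit experiences only propagation delay: d/s = 1100000/300000000 = 3670 μs.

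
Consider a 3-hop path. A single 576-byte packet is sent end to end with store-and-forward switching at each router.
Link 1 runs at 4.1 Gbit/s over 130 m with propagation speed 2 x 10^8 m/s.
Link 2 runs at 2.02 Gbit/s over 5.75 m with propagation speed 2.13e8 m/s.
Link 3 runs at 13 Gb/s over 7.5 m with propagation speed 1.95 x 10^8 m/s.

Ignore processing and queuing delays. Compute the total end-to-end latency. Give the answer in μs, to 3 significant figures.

4.48 μs

L = 576 × 8 = 4608 bits.
Transmission delays (L/R per hop): 1.1239, 2.28119, 0.354462 μs; sum = 3.75955 μs.
Propagation delays (d/s per hop): 0.65, 0.0269953, 0.0384615 μs; sum = 0.715457 μs.
End-to-end = 4.48 μs.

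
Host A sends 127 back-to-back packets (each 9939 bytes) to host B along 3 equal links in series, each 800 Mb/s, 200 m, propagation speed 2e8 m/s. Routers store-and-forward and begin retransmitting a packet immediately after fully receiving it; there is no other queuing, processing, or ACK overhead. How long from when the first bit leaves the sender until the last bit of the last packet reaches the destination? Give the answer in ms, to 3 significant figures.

12.8 ms

Per-hop transmission t_tx = L/R = 79512/800000000 = 0.09939 ms.
Per-hop propagation t_prop = 200/200000000 = 0.001 ms.
Pipeline fill: first packet needs 3·t_tx to clear all hops; remaining 126 packets each add one t_tx.
Total = (3+127-1)·t_tx + 3·t_prop = 129·0.09939 + 3·0.001 = 12.8 ms.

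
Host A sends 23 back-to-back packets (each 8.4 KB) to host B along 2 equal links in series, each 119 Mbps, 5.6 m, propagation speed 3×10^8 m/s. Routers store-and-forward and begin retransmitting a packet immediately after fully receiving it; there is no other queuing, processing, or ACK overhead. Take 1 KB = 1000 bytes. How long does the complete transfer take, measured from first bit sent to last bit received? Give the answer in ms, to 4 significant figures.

Per-hop transmission t_tx = L/R = 67200/119000000 = 0.564706 ms.
Per-hop propagation t_prop = 5.6/300000000 = 1.86667e-05 ms.
Pipeline fill: first packet needs 2·t_tx to clear all hops; remaining 22 packets each add one t_tx.
Total = (2+23-1)·t_tx + 2·t_prop = 24·0.564706 + 2·1.86667e-05 = 13.55 ms.

13.55 ms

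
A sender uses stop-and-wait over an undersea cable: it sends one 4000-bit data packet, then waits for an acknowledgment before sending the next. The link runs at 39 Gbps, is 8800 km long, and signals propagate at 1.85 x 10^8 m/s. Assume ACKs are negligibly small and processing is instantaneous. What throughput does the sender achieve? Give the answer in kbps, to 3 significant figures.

42.0 kbps

t_tx = L/R = 4000/39000000000 = 1.02564e-07 s.
t_prop = 8800000/185000000 = 0.0475676 s; RTT = 0.0951351 s.
Cycle = t_tx + RTT = 0.0951352 s.
Throughput = L / cycle = 4000 / 0.0951352 = 42.0 kbps.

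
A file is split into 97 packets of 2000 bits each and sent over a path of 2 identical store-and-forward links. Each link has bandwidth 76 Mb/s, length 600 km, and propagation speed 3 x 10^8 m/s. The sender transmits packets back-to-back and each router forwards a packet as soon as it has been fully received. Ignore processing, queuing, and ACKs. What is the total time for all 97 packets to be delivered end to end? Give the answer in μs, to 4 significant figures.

Per-hop transmission t_tx = L/R = 2000/76000000 = 26.3158 μs.
Per-hop propagation t_prop = 600000/300000000 = 2000 μs.
Pipeline fill: first packet needs 2·t_tx to clear all hops; remaining 96 packets each add one t_tx.
Total = (2+97-1)·t_tx + 2·t_prop = 98·26.3158 + 2·2000 = 6579 μs.

6579 μs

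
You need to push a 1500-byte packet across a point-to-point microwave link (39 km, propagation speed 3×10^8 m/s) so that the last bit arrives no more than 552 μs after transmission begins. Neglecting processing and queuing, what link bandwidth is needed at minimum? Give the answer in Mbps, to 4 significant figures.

28.44 Mbps

L = 12000 bits.
Propagation delay = 39000 / 300000000 = 130 μs.
Transmission budget = 552 − 130 = 422 μs.
R ≥ L / t_tx = 12000 bits / 0.000422 s = 28.44 Mbps.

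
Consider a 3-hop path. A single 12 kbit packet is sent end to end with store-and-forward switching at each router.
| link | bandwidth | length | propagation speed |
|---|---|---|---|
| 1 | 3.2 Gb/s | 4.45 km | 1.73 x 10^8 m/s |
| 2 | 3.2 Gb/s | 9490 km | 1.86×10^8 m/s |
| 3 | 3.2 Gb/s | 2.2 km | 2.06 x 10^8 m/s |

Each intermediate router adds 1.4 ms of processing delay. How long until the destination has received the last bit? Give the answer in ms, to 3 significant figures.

53.9 ms

L = 12000 bits.
Transmission delay per hop = L/R = 12000/3200000000 = 0.00375 ms; 3 hops → 0.01125 ms.
Propagation delays (d/s per hop): 0.0257225, 51.0215, 0.0106796 ms; sum = 51.0579 ms.
Processing at 2 router(s): 2 × 1.4 ms = 2.8 ms.
End-to-end = 53.9 ms.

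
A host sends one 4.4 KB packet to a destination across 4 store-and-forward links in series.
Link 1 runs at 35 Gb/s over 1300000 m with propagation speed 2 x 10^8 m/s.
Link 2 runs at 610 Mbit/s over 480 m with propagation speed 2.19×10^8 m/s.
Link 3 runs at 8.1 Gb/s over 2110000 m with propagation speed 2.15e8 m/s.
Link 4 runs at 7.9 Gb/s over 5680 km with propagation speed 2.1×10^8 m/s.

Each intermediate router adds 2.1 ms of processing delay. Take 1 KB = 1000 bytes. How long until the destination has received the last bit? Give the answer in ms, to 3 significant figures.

L = 35200 bits.
Transmission delays (L/R per hop): 0.00100571, 0.0577049, 0.00434568, 0.0044557 ms; sum = 0.067512 ms.
Propagation delays (d/s per hop): 6.5, 0.00219178, 9.81395, 27.0476 ms; sum = 43.3638 ms.
Processing at 3 router(s): 3 × 2.1 ms = 6.3 ms.
End-to-end = 49.7 ms.

49.7 ms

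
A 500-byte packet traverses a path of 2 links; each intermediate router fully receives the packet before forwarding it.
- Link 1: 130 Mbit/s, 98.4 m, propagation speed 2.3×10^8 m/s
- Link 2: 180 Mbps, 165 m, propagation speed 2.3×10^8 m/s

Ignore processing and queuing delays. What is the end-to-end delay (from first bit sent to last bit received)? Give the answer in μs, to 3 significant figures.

L = 500 × 8 = 4000 bits.
Transmission delays (L/R per hop): 30.7692, 22.2222 μs; sum = 52.9915 μs.
Propagation delays (d/s per hop): 0.427826, 0.717391 μs; sum = 1.14522 μs.
End-to-end = 54.1 μs.

54.1 μs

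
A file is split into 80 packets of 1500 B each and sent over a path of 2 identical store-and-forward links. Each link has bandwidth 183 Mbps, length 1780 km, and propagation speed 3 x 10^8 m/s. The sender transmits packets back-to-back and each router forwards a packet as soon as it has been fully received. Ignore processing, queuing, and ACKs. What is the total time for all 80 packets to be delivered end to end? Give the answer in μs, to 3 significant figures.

Per-hop transmission t_tx = L/R = 12000/183000000 = 65.5738 μs.
Per-hop propagation t_prop = 1780000/300000000 = 5933.33 μs.
Pipeline fill: first packet needs 2·t_tx to clear all hops; remaining 79 packets each add one t_tx.
Total = (2+80-1)·t_tx + 2·t_prop = 81·65.5738 + 2·5933.33 = 17200 μs.

17200 μs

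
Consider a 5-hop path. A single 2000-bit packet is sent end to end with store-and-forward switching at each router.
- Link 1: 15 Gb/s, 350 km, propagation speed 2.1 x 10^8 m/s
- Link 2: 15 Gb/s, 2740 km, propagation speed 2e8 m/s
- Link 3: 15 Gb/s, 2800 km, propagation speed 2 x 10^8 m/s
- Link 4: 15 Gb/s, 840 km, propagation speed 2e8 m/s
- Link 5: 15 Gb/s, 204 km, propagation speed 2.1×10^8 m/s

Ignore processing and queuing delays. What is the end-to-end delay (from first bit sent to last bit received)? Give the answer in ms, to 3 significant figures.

34.5 ms

Transmission delay per hop = L/R = 2000/15000000000 = 0.000133333 ms; 5 hops → 0.000666667 ms.
Propagation delays (d/s per hop): 1.66667, 13.7, 14, 4.2, 0.971429 ms; sum = 34.5381 ms.
End-to-end = 34.5 ms.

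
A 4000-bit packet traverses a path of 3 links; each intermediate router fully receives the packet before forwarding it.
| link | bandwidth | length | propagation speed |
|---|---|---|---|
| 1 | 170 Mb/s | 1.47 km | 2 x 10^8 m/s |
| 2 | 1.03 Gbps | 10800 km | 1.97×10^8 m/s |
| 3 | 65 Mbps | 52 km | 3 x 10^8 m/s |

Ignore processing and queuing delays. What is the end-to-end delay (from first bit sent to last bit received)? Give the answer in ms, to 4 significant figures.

55.09 ms

Transmission delays (L/R per hop): 0.0235294, 0.0038835, 0.0615385 ms; sum = 0.0889514 ms.
Propagation delays (d/s per hop): 0.00735, 54.8223, 0.173333 ms; sum = 55.003 ms.
End-to-end = 55.09 ms.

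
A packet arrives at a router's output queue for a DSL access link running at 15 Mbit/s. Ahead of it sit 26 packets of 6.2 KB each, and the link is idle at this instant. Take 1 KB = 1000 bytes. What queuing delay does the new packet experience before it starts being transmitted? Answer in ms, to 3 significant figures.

Each queued packet: L/R = 49600/15000000 = 3.30667 ms.
26 queued → 85.9733 ms.
Queuing delay = 86.0 ms.

86.0 ms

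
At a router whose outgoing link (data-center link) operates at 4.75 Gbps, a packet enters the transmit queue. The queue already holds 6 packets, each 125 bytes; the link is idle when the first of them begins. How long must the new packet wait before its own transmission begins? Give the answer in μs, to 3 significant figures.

1.26 μs

Each queued packet: L/R = 1000/4750000000 = 0.210526 μs.
6 queued → 1.26316 μs.
Queuing delay = 1.26 μs.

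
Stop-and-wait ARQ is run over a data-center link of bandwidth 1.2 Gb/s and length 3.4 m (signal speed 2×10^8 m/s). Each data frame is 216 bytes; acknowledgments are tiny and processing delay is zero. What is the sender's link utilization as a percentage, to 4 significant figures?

t_tx = L/R = 1728/1200000000 = 1.44e-06 s.
t_prop = 3.4/200000000 = 1.7e-08 s; RTT = 3.4e-08 s.
Cycle = t_tx + RTT = 1.474e-06 s.
Utilization = t_tx / cycle = 1.44e-06/1.474e-06 = 97.69 %.

97.69 %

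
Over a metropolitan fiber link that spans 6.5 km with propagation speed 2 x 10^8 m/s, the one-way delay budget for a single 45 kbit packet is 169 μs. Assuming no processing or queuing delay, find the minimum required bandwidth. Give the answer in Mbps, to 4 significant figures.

329.7 Mbps

Propagation delay = 6500 / 200000000 = 32.5 μs.
Transmission budget = 169 − 32.5 = 136.5 μs.
R ≥ L / t_tx = 45000 bits / 0.0001365 s = 329.7 Mbps.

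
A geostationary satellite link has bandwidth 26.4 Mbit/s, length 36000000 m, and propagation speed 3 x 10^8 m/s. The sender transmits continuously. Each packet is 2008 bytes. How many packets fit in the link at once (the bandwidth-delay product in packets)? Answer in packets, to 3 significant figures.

197 packets

Propagation delay = 36000000 / 300000000 = 0.12 s.
BDP = R × t_prop = 26400000 × 0.12 = 3168000 bits.
In packets of 16064 bits: 197 packets.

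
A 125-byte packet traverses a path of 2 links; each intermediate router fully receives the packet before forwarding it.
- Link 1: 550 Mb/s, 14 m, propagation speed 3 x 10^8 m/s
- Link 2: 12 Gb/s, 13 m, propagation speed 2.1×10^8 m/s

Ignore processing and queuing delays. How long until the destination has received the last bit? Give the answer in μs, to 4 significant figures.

L = 125 × 8 = 1000 bits.
Transmission delays (L/R per hop): 1.81818, 0.0833333 μs; sum = 1.90152 μs.
Propagation delays (d/s per hop): 0.0466667, 0.0619048 μs; sum = 0.108571 μs.
End-to-end = 2.010 μs.

2.010 μs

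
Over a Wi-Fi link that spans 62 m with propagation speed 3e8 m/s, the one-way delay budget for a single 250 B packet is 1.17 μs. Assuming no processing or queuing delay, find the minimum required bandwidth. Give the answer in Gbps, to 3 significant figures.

2.08 Gbps

L = 2000 bits.
Propagation delay = 62 / 300000000 = 0.206667 μs.
Transmission budget = 1.17 − 0.206667 = 0.963333 μs.
R ≥ L / t_tx = 2000 bits / 9.63333e-07 s = 2.08 Gbps.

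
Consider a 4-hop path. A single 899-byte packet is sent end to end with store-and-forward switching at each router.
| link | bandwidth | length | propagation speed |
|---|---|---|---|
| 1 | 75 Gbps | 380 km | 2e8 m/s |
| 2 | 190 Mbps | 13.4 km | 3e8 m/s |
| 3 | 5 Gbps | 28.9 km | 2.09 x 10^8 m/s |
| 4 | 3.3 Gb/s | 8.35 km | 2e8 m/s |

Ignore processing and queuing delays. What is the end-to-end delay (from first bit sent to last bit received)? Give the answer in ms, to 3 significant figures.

2.17 ms

L = 899 × 8 = 7192 bits.
Transmission delays (L/R per hop): 9.58933e-05, 0.0378526, 0.0014384, 0.00217939 ms; sum = 0.0415663 ms.
Propagation delays (d/s per hop): 1.9, 0.0446667, 0.138278, 0.04175 ms; sum = 2.12469 ms.
End-to-end = 2.17 ms.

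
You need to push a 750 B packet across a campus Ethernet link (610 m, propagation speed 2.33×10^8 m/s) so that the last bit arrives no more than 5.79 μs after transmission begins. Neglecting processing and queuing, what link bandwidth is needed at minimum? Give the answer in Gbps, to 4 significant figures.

1.892 Gbps

L = 6000 bits.
Propagation delay = 610 / 233000000 = 2.61803 μs.
Transmission budget = 5.79 − 2.61803 = 3.17197 μs.
R ≥ L / t_tx = 6000 bits / 3.17197e-06 s = 1.892 Gbps.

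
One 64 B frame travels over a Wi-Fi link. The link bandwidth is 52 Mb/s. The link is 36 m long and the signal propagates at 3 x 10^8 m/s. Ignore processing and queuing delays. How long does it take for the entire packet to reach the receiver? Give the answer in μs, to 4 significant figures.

L = 64 × 8 = 512 bits.
Transmission delay = L/R = 512 / 52000000 = 9.84615 μs.
Propagation delay = d/s = 36 m / 300000000 m/s = 0.12 μs.
Total = 9.966 μs.

9.966 μs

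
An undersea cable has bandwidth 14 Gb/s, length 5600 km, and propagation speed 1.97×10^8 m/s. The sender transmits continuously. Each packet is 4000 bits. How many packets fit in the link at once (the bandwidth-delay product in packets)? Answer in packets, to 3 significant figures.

Propagation delay = 5600000 / 197000000 = 0.0284264 s.
BDP = R × t_prop = 14000000000 × 0.0284264 = 397970000 bits.
In packets of 4000 bits: 99500 packets.

99500 packets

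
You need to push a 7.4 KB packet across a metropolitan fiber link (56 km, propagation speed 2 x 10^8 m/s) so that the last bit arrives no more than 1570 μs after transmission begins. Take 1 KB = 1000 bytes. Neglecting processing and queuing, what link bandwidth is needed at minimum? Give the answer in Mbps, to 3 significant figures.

L = 59200 bits.
Propagation delay = 56000 / 200000000 = 280 μs.
Transmission budget = 1570 − 280 = 1290 μs.
R ≥ L / t_tx = 59200 bits / 0.00129 s = 45.9 Mbps.

45.9 Mbps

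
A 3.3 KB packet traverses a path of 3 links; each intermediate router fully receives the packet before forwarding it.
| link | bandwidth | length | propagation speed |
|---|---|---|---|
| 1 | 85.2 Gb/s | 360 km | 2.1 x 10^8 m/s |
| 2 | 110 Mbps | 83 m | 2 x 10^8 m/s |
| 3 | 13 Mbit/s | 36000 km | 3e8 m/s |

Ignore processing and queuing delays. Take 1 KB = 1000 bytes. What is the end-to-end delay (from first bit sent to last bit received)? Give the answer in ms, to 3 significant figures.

L = 26400 bits.
Transmission delays (L/R per hop): 0.000309859, 0.24, 2.03077 ms; sum = 2.27108 ms.
Propagation delays (d/s per hop): 1.71429, 0.000415, 120 ms; sum = 121.715 ms.
End-to-end = 124 ms.

124 ms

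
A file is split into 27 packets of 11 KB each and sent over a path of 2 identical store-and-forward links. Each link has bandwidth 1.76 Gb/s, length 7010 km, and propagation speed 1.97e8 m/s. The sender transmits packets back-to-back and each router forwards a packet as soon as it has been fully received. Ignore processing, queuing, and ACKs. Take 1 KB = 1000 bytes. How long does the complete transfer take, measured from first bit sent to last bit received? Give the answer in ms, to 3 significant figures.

Per-hop transmission t_tx = L/R = 88000/1760000000 = 0.05 ms.
Per-hop propagation t_prop = 7010000/197000000 = 35.5838 ms.
Pipeline fill: first packet needs 2·t_tx to clear all hops; remaining 26 packets each add one t_tx.
Total = (2+27-1)·t_tx + 2·t_prop = 28·0.05 + 2·35.5838 = 72.6 ms.

72.6 ms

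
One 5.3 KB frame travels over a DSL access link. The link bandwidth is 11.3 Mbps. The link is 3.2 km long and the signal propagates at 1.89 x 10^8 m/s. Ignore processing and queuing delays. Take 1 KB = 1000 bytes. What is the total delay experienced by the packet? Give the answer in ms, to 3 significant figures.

L = 42400 bits.
Transmission delay = L/R = 42400 / 11300000 = 3.75221 ms.
Propagation delay = d/s = 3200 m / 189000000 m/s = 0.0169312 ms.
Total = 3.77 ms.

3.77 ms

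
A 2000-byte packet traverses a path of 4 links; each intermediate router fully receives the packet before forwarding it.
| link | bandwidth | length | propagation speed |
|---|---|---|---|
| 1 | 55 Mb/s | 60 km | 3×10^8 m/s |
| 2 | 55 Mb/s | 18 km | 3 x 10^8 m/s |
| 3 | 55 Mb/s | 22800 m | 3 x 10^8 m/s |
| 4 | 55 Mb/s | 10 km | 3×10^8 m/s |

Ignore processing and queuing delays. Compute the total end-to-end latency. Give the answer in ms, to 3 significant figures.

L = 2000 × 8 = 16000 bits.
Transmission delay per hop = L/R = 16000/55000000 = 0.290909 ms; 4 hops → 1.16364 ms.
Propagation delays (d/s per hop): 0.2, 0.06, 0.076, 0.0333333 ms; sum = 0.369333 ms.
End-to-end = 1.53 ms.

1.53 ms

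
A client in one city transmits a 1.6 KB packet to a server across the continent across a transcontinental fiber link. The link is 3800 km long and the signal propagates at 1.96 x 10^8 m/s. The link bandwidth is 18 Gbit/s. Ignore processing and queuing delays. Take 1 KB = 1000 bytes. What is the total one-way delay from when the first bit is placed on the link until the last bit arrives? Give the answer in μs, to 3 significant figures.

L = 12800 bits.
Transmission delay = L/R = 12800 / 18000000000 = 0.711111 μs.
Propagation delay = d/s = 3800000 m / 196000000 m/s = 19387.8 μs.
Total = 19400 μs.

19400 μs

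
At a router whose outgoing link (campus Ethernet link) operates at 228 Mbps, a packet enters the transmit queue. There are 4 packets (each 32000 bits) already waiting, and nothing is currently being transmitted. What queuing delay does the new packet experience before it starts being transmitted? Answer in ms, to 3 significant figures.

Each queued packet: L/R = 32000/228000000 = 0.140351 ms.
4 queued → 0.561404 ms.
Queuing delay = 0.561 ms.

0.561 ms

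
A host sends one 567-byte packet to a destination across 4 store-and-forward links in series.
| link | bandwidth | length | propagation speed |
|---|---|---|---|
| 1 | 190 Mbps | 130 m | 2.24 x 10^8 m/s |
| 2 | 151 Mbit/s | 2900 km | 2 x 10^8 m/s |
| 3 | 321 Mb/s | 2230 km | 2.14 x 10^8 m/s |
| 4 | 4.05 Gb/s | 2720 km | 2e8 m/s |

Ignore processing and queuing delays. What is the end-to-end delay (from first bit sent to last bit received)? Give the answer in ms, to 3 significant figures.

L = 567 × 8 = 4536 bits.
Transmission delays (L/R per hop): 0.0238737, 0.0300397, 0.0141308, 0.00112 ms; sum = 0.0691643 ms.
Propagation delays (d/s per hop): 0.000580357, 14.5, 10.4206, 13.6 ms; sum = 38.5211 ms.
End-to-end = 38.6 ms.

38.6 ms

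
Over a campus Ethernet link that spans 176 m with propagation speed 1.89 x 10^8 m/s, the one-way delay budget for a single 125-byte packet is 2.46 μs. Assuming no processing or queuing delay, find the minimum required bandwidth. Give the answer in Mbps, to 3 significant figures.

L = 1000 bits.
Propagation delay = 176 / 189000000 = 0.931217 μs.
Transmission budget = 2.46 − 0.931217 = 1.52878 μs.
R ≥ L / t_tx = 1000 bits / 1.52878e-06 s = 654 Mbps.

654 Mbps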